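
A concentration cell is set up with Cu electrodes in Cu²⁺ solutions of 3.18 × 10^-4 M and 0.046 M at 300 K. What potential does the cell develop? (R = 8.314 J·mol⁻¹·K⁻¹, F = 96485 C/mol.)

Both half-cells are Cu²⁺/Cu, so E°_cell = 0. The concentrated side is the cathode; the cell reaction moves Cu²⁺ from high to low concentration with n = 2.
Q = [Cu²⁺]_dilute/[Cu²⁺]_conc = 3.18 × 10^-4/0.046 = 0.00691.
E = 0 − (RT/nF) ln Q = −((8.314×300)/(2×96485))(-4.974) = 0.0643 V.

0.064 V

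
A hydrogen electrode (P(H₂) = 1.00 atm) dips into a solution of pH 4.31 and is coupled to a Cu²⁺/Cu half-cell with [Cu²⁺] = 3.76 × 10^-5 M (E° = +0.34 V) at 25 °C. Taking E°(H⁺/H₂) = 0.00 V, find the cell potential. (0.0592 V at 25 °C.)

The Cu²⁺/Cu couple is the cathode, so E°_cell = 0.34 V; n = 2.
[H⁺] = 10^(−4.31) = 4.9 × 10^-5 M, and Q = [H⁺]^2 / ([Cu²⁺]·P(H₂)) = 6.38 × 10^-5.
E = E° − (0.0592/2) log Q = 0.34 − (0.0592/2)(-4.195) = 0.464 V.

0.46 V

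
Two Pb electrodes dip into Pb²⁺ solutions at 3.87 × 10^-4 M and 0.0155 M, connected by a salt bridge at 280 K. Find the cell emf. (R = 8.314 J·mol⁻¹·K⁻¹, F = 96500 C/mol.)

0.045 V

Both half-cells are Pb²⁺/Pb, so E°_cell = 0. The concentrated side is the cathode; the cell reaction moves Pb²⁺ from high to low concentration with n = 2.
Q = [Pb²⁺]_dilute/[Pb²⁺]_conc = 3.87 × 10^-4/0.0155 = 0.0250.
E = 0 − (RT/nF) ln Q = −((8.314×280)/(2×96500))(-3.690) = 0.0445 V.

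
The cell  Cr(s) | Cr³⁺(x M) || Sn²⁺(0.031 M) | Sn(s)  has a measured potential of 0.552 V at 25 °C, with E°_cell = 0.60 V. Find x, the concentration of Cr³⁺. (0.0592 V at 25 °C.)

1.5 M

From the Nernst equation, log Q = n(E° − E)/0.0592 = 6(0.60 − 0.552)/0.0592 = 4.865, so Q = 7.33 × 10^4.
With Q = [Cr³⁺]^2/[Sn²⁺]^3 and the known concentrations, [Cr³⁺]^2 in the numerator gives [Cr³⁺] = 1.5 M.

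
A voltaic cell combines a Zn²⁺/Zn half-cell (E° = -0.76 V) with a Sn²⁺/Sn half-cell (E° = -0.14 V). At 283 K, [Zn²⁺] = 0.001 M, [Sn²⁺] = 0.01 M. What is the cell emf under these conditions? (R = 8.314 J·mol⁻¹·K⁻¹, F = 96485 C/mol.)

0.648 V

The Sn²⁺/Sn couple has the higher reduction potential and acts as the cathode, so E°_cell = -0.14 − (-0.76) = 0.62 V.
Balancing electrons gives n = 2; the reaction quotient is Q = [Zn²⁺]/[Sn²⁺] = 0.100.
E = E° − (RT/nF) ln Q = 0.62 − (8.314×283)/(2×96485) × (-2.303) = 0.620 + 0.028 = 0.648 V.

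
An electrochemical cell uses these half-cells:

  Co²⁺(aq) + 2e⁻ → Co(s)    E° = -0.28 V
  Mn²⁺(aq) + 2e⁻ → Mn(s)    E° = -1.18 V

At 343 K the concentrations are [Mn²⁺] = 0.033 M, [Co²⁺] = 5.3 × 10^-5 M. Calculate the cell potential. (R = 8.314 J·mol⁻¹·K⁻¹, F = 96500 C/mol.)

The Co²⁺/Co couple has the higher reduction potential and acts as the cathode, so E°_cell = -0.28 − (-1.18) = 0.90 V.
Balancing electrons gives n = 2; the reaction quotient is Q = [Mn²⁺]/[Co²⁺] = 623.
E = E° − (RT/nF) ln Q = 0.90 − (8.314×343)/(2×96500) × (6.434) = 0.900 − 0.095 = 0.805 V.

0.805 V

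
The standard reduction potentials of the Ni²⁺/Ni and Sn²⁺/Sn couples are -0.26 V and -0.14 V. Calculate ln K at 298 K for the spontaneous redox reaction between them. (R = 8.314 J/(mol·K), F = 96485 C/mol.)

ln K = 9.3

E°_cell = -0.14 − (-0.26) = 0.12 V, with n = 2 electrons transferred.
At equilibrium E = 0, so the Nernst equation gives ln K = nFE°/RT = (2)(96485)(0.12)/((8.314)(298)) = 9.35.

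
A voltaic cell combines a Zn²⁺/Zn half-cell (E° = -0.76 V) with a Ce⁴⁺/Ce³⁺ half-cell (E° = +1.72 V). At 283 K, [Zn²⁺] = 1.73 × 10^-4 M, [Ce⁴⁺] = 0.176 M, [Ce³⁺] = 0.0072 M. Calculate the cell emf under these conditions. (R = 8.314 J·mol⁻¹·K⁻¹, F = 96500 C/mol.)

2.66 V

The Ce⁴⁺/Ce³⁺ couple has the higher reduction potential and acts as the cathode, so E°_cell = +1.72 − (-0.76) = 2.48 V.
Balancing electrons gives n = 2; the reaction quotient is Q = [Zn²⁺]·[Ce³⁺]^2/[Ce⁴⁺]^2 = 2.9 × 10^-7.
E = E° − (RT/nF) ln Q = 2.48 − (8.314×283)/(2×96500) × (-15.055) = 2.480 + 0.184 = 2.664 V.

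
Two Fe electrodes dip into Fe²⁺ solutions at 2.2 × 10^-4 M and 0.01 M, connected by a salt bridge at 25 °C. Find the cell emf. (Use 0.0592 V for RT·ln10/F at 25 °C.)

0.049 V

Both half-cells are Fe²⁺/Fe, so E°_cell = 0. The concentrated side is the cathode; the cell reaction moves Fe²⁺ from high to low concentration with n = 2.
Q = [Fe²⁺]_dilute/[Fe²⁺]_conc = 2.2 × 10^-4/0.01 = 0.0220.
E = 0 − (0.0592/2) log Q = −(0.0592/2)(-1.658) = 0.0491 V.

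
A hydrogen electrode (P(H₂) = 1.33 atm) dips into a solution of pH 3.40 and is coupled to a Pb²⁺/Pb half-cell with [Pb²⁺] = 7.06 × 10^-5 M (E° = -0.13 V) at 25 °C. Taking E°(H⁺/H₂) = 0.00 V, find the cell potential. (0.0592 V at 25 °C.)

0.048 V

The hydrogen couple is the cathode, so E°_cell = 0.13 V; n = 2.
[H⁺] = 10^(−3.40) = 4 × 10^-4 M, and Q = [Pb²⁺]·P(H₂) / [H⁺]^2 = 592.
E = E° − (0.0592/2) log Q = 0.13 − (0.0592/2)(2.773) = 0.048 V.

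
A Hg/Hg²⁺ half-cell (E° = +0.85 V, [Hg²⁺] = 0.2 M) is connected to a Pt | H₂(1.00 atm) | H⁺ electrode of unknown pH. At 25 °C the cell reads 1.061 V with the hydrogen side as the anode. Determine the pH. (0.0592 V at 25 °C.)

E°_cell = 0.85 V and n = 2.
log Q = n(E° − E)/0.0592 = 2×(0.85 − 1.061)/0.0592 = -7.128.
With Q = [H⁺]^2 / ([Hg²⁺]·P(H₂)), solving for [H⁺] gives log[H⁺] = -3.914, so pH = 3.91.

pH = 3.91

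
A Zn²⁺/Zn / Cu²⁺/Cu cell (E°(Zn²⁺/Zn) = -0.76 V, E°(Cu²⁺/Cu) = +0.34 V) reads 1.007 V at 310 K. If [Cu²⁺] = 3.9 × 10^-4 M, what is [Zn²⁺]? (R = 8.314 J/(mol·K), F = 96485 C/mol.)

0.41 M

From the Nernst equation, ln Q = nF(E° − E)/RT = 2×96485×(1.10 − 1.007)/(8.314×310) = 6.963, so Q = 1060.
With Q = [Zn²⁺]/[Cu²⁺] and the known concentrations, [Zn²⁺] in the numerator gives [Zn²⁺] = 0.41 M.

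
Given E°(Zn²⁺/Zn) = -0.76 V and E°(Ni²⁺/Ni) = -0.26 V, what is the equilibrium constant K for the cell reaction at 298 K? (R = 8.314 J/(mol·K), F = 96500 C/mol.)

E°_cell = -0.26 − (-0.76) = 0.50 V, with n = 2 electrons transferred.
At equilibrium E = 0, so the Nernst equation gives ln K = nFE°/RT = (2)(96500)(0.50)/((8.314)(298)) = 38.95.
K = e^38.95 = 8.2 × 10^16.

8.2 × 10^16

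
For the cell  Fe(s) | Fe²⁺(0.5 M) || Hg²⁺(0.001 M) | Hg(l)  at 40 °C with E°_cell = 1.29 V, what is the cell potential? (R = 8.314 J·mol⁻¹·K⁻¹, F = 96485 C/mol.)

1.21 V

Balancing electrons gives n = 2; the reaction quotient is Q = [Fe²⁺]/[Hg²⁺] = 500.
E = E° − (RT/nF) ln Q = 1.29 − (8.314×313)/(2×96485) × (6.215) = 1.290 − 0.084 = 1.206 V.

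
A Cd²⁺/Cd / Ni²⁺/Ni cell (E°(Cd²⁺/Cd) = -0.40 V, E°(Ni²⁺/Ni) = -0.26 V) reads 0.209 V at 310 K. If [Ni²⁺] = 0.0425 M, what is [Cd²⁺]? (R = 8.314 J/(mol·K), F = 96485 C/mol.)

From the Nernst equation, ln Q = nF(E° − E)/RT = 2×96485×(0.14 − 0.209)/(8.314×310) = -5.166, so Q = 0.00571.
With Q = [Cd²⁺]/[Ni²⁺] and the known concentrations, [Cd²⁺] in the numerator gives [Cd²⁺] = 2.4 × 10^-4 M.

2.4 × 10^-4 M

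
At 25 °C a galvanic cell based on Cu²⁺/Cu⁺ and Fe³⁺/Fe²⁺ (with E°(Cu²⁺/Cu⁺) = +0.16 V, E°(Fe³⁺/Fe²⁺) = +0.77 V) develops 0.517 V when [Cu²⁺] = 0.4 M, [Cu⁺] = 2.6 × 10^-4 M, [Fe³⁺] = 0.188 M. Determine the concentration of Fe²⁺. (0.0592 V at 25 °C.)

0.0046 M

From the Nernst equation, log Q = n(E° − E)/0.0592 = 1(0.61 − 0.517)/0.0592 = 1.571, so Q = 37.2.
With Q = [Cu²⁺]·[Fe²⁺]/([Cu⁺]·[Fe³⁺]) and the known concentrations, [Fe²⁺] in the numerator gives [Fe²⁺] = 0.0046 M.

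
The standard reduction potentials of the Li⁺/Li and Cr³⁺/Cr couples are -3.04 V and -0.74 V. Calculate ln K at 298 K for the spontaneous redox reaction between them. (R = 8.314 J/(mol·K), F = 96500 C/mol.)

E°_cell = -0.74 − (-3.04) = 2.30 V, with n = 3 electrons transferred.
At equilibrium E = 0, so the Nernst equation gives ln K = nFE°/RT = (3)(96500)(2.30)/((8.314)(298)) = 268.75.

ln K = 268.8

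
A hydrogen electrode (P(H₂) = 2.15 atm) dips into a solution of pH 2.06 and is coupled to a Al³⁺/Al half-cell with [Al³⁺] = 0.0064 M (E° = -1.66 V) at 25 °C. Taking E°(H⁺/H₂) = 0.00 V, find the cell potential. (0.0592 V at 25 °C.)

1.57 V

The hydrogen couple is the cathode, so E°_cell = 1.66 V; n = 6.
[H⁺] = 10^(−2.06) = 0.0087 M, and Q = [Al³⁺]^2·P(H₂)^3 / [H⁺]^6 = 9.33 × 10^8.
E = E° − (0.0592/6) log Q = 1.66 − (0.0592/6)(8.970) = 1.571 V.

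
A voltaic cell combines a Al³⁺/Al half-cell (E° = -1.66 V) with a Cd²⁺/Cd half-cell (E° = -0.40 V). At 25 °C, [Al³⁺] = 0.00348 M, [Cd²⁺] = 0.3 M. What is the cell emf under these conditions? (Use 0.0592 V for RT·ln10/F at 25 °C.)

The Cd²⁺/Cd couple has the higher reduction potential and acts as the cathode, so E°_cell = -0.40 − (-1.66) = 1.26 V.
Balancing electrons gives n = 6; the reaction quotient is Q = [Al³⁺]^2/[Cd²⁺]^3 = 4.49 × 10^-4.
At 25 °C, E = E° − (0.0592/n) log Q = 1.26 − (0.0592/6)(-3.348) = 1.260 + 0.033 = 1.293 V.

1.29 V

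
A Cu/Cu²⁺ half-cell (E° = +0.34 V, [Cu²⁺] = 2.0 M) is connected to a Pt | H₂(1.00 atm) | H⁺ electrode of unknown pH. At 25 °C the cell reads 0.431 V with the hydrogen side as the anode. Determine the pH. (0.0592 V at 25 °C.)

E°_cell = 0.34 V and n = 2.
log Q = n(E° − E)/0.0592 = 2×(0.34 − 0.431)/0.0592 = -3.074.
With Q = [H⁺]^2 / ([Cu²⁺]·P(H₂)), solving for [H⁺] gives log[H⁺] = -1.387, so pH = 1.39.

pH = 1.39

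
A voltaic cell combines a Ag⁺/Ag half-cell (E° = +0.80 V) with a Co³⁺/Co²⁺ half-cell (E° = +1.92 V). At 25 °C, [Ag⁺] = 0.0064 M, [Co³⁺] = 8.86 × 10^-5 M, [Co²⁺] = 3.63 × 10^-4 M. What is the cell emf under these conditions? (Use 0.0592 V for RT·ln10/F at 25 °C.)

The Co³⁺/Co²⁺ couple has the higher reduction potential and acts as the cathode, so E°_cell = +1.92 − (+0.80) = 1.12 V.
Balancing electrons gives n = 1; the reaction quotient is Q = [Ag⁺]·[Co²⁺]/[Co³⁺] = 0.0262.
At 25 °C, E = E° − (0.0592/n) log Q = 1.12 − (0.0592/1)(-1.581) = 1.120 + 0.094 = 1.214 V.

1.21 V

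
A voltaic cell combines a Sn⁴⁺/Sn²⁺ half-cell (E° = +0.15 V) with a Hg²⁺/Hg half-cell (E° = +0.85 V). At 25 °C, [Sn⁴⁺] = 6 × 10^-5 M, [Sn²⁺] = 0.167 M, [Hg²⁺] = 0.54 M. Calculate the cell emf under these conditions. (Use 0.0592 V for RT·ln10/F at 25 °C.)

The Hg²⁺/Hg couple has the higher reduction potential and acts as the cathode, so E°_cell = +0.85 − (+0.15) = 0.70 V.
Balancing electrons gives n = 2; the reaction quotient is Q = [Sn⁴⁺]/([Sn²⁺]·[Hg²⁺]) = 6.65 × 10^-4.
At 25 °C, E = E° − (0.0592/n) log Q = 0.70 − (0.0592/2)(-3.177) = 0.700 + 0.094 = 0.794 V.

0.794 V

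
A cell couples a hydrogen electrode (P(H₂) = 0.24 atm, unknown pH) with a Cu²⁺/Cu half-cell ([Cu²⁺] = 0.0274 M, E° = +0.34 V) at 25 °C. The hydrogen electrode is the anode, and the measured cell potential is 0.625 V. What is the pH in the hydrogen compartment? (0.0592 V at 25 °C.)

pH = 5.91

E°_cell = 0.34 V and n = 2.
log Q = n(E° − E)/0.0592 = 2×(0.34 − 0.625)/0.0592 = -9.628.
With Q = [H⁺]^2 / ([Cu²⁺]·P(H₂)), solving for [H⁺] gives log[H⁺] = -5.905, so pH = 5.91.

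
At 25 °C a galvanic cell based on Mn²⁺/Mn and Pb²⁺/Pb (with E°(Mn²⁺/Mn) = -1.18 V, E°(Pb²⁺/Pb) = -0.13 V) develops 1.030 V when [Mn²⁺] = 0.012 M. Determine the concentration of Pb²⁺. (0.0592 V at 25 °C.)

0.0025 M

From the Nernst equation, log Q = n(E° − E)/0.0592 = 2(1.05 − 1.030)/0.0592 = 0.676, so Q = 4.74.
With Q = [Mn²⁺]/[Pb²⁺] and the known concentrations, [Pb²⁺] in the denominator gives [Pb²⁺] = 0.0025 M.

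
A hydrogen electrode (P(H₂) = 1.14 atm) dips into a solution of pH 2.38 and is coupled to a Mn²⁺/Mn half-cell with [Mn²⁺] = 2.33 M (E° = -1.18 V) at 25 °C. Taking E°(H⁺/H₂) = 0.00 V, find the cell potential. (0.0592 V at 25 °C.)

The hydrogen couple is the cathode, so E°_cell = 1.18 V; n = 2.
[H⁺] = 10^(−2.38) = 0.0042 M, and Q = [Mn²⁺]·P(H₂) / [H⁺]^2 = 1.53 × 10^5.
E = E° − (0.0592/2) log Q = 1.18 − (0.0592/2)(5.184) = 1.027 V.

1.03 V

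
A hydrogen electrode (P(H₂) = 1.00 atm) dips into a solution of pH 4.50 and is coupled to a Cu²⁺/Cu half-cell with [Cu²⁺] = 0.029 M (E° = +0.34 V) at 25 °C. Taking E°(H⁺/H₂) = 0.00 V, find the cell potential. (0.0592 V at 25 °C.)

0.56 V

The Cu²⁺/Cu couple is the cathode, so E°_cell = 0.34 V; n = 2.
[H⁺] = 10^(−4.50) = 3.2 × 10^-5 M, and Q = [H⁺]^2 / ([Cu²⁺]·P(H₂)) = 3.45 × 10^-8.
E = E° − (0.0592/2) log Q = 0.34 − (0.0592/2)(-7.462) = 0.561 V.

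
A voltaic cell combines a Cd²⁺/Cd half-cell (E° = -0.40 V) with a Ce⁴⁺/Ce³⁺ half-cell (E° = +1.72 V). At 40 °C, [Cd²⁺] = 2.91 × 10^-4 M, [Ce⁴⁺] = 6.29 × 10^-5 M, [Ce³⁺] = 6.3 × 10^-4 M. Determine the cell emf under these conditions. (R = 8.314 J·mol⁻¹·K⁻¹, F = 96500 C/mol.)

The Ce⁴⁺/Ce³⁺ couple has the higher reduction potential and acts as the cathode, so E°_cell = +1.72 − (-0.40) = 2.12 V.
Balancing electrons gives n = 2; the reaction quotient is Q = [Cd²⁺]·[Ce³⁺]^2/[Ce⁴⁺]^2 = 0.0292.
E = E° − (RT/nF) ln Q = 2.12 − (8.314×313)/(2×96500) × (-3.534) = 2.120 + 0.048 = 2.168 V.

2.17 V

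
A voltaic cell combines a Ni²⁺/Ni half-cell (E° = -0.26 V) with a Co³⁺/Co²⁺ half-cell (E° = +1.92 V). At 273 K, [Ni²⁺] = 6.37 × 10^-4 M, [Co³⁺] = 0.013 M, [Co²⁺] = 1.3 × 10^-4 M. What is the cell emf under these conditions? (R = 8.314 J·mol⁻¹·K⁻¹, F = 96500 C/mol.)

2.37 V

The Co³⁺/Co²⁺ couple has the higher reduction potential and acts as the cathode, so E°_cell = +1.92 − (-0.26) = 2.18 V.
Balancing electrons gives n = 2; the reaction quotient is Q = [Ni²⁺]·[Co²⁺]^2/[Co³⁺]^2 = 6.37 × 10^-8.
E = E° − (RT/nF) ln Q = 2.18 − (8.314×273)/(2×96500) × (-16.569) = 2.180 + 0.195 = 2.375 V.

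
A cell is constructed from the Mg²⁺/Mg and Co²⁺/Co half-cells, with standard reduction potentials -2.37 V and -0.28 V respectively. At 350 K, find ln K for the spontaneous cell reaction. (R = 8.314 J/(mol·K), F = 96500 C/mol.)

ln K = 138.6

E°_cell = -0.28 − (-2.37) = 2.09 V, with n = 2 electrons transferred.
At equilibrium E = 0, so the Nernst equation gives ln K = nFE°/RT = (2)(96500)(2.09)/((8.314)(350)) = 138.62.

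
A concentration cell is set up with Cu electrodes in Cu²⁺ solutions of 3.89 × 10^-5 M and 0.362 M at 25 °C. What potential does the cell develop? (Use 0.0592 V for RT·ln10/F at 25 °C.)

Both half-cells are Cu²⁺/Cu, so E°_cell = 0. The concentrated side is the cathode; the cell reaction moves Cu²⁺ from high to low concentration with n = 2.
Q = [Cu²⁺]_dilute/[Cu²⁺]_conc = 3.89 × 10^-5/0.362 = 1.07 × 10^-4.
E = 0 − (0.0592/2) log Q = −(0.0592/2)(-3.969) = 0.1175 V.

0.12 V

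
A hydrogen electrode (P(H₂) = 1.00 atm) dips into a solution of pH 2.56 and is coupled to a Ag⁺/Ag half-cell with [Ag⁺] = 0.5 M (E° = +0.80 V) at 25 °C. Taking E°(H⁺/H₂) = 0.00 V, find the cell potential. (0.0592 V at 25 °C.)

The Ag⁺/Ag couple is the cathode, so E°_cell = 0.80 V; n = 2.
[H⁺] = 10^(−2.56) = 0.0028 M, and Q = [H⁺]^2 / ([Ag⁺]^2·P(H₂)) = 3.03 × 10^-5.
E = E° − (0.0592/2) log Q = 0.80 − (0.0592/2)(-4.518) = 0.934 V.

0.93 V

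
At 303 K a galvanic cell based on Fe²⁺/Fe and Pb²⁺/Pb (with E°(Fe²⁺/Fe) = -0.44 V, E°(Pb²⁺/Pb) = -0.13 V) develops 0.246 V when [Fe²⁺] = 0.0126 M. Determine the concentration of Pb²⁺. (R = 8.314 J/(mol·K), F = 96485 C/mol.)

From the Nernst equation, ln Q = nF(E° − E)/RT = 2×96485×(0.31 − 0.246)/(8.314×303) = 4.902, so Q = 135.
With Q = [Fe²⁺]/[Pb²⁺] and the known concentrations, [Pb²⁺] in the denominator gives [Pb²⁺] = 9.4 × 10^-5 M.

9.4 × 10^-5 M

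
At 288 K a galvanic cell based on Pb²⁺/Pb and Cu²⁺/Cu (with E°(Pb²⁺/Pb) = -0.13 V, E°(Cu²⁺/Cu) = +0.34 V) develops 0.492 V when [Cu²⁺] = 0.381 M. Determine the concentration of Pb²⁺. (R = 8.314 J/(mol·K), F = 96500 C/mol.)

From the Nernst equation, ln Q = nF(E° − E)/RT = 2×96500×(0.47 − 0.492)/(8.314×288) = -1.773, so Q = 0.170.
With Q = [Pb²⁺]/[Cu²⁺] and the known concentrations, [Pb²⁺] in the numerator gives [Pb²⁺] = 0.065 M.

0.065 M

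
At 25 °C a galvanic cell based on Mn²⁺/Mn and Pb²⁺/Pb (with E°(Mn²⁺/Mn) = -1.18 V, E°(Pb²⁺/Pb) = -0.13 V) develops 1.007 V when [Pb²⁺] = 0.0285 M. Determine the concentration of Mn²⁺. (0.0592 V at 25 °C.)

From the Nernst equation, log Q = n(E° − E)/0.0592 = 2(1.05 − 1.007)/0.0592 = 1.453, so Q = 28.4.
With Q = [Mn²⁺]/[Pb²⁺] and the known concentrations, [Mn²⁺] in the numerator gives [Mn²⁺] = 0.81 M.

0.81 M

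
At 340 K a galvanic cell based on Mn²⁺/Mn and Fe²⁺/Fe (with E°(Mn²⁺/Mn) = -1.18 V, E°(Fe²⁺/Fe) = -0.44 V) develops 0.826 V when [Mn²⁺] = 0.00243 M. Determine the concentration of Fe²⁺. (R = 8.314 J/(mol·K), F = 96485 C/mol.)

0.86 M

From the Nernst equation, ln Q = nF(E° − E)/RT = 2×96485×(0.74 − 0.826)/(8.314×340) = -5.871, so Q = 0.00282.
With Q = [Mn²⁺]/[Fe²⁺] and the known concentrations, [Fe²⁺] in the denominator gives [Fe²⁺] = 0.86 M.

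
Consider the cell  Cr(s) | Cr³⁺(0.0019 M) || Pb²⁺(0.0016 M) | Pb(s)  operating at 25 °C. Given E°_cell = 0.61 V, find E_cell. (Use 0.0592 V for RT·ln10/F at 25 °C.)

Balancing electrons gives n = 6; the reaction quotient is Q = [Cr³⁺]^2/[Pb²⁺]^3 = 881.
At 25 °C, E = E° − (0.0592/n) log Q = 0.61 − (0.0592/6)(2.945) = 0.610 − 0.029 = 0.581 V.

0.581 V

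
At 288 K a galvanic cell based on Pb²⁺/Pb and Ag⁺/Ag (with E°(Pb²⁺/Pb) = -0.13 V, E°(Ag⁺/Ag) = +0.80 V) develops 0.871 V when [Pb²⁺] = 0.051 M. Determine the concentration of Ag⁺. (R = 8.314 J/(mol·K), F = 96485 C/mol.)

0.021 M

From the Nernst equation, ln Q = nF(E° − E)/RT = 2×96485×(0.93 − 0.871)/(8.314×288) = 4.755, so Q = 116.
With Q = [Pb²⁺]/[Ag⁺]^2 and the known concentrations, [Ag⁺]^2 in the denominator gives [Ag⁺] = 0.021 M.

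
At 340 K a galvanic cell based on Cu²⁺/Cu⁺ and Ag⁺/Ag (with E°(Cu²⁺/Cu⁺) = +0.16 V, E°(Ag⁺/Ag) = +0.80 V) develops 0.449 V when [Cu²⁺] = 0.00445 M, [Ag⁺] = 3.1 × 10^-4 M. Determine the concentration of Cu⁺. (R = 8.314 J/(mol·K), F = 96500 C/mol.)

From the Nernst equation, ln Q = nF(E° − E)/RT = 1×96500×(0.64 − 0.449)/(8.314×340) = 6.520, so Q = 679.
With Q = [Cu²⁺]/([Cu⁺]·[Ag⁺]) and the known concentrations, [Cu⁺] in the denominator gives [Cu⁺] = 0.021 M.

0.021 M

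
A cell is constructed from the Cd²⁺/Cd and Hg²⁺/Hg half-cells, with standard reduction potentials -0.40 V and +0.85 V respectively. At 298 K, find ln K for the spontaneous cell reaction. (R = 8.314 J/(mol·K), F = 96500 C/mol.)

E°_cell = +0.85 − (-0.40) = 1.25 V, with n = 2 electrons transferred.
At equilibrium E = 0, so the Nernst equation gives ln K = nFE°/RT = (2)(96500)(1.25)/((8.314)(298)) = 97.37.

ln K = 97.4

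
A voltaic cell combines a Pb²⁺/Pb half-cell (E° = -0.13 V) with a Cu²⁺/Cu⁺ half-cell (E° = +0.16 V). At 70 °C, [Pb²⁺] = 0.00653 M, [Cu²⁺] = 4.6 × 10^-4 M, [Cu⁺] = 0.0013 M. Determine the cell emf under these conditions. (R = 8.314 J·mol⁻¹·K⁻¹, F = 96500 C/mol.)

0.334 V

The Cu²⁺/Cu⁺ couple has the higher reduction potential and acts as the cathode, so E°_cell = +0.16 − (-0.13) = 0.29 V.
Balancing electrons gives n = 2; the reaction quotient is Q = [Pb²⁺]·[Cu⁺]^2/[Cu²⁺]^2 = 0.0522.
E = E° − (RT/nF) ln Q = 0.29 − (8.314×343)/(2×96500) × (-2.954) = 0.290 + 0.044 = 0.334 V.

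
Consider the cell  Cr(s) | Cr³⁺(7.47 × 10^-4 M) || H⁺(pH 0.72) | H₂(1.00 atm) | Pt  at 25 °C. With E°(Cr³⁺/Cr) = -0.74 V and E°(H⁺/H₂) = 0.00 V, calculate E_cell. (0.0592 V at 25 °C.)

0.76 V

The hydrogen couple is the cathode, so E°_cell = 0.74 V; n = 6.
[H⁺] = 10^(−0.72) = 0.19 M, and Q = [Cr³⁺]^2·P(H₂)^3 / [H⁺]^6 = 0.0117.
E = E° − (0.0592/6) log Q = 0.74 − (0.0592/6)(-1.933) = 0.759 V.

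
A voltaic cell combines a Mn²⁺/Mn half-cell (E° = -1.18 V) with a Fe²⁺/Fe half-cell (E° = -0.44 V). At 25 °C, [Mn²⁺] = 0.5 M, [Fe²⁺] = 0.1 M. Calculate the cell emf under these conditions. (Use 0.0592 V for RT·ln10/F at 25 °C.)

0.719 V

The Fe²⁺/Fe couple has the higher reduction potential and acts as the cathode, so E°_cell = -0.44 − (-1.18) = 0.74 V.
Balancing electrons gives n = 2; the reaction quotient is Q = [Mn²⁺]/[Fe²⁺] = 5.00.
At 25 °C, E = E° − (0.0592/n) log Q = 0.74 − (0.0592/2)(0.699) = 0.740 − 0.021 = 0.719 V.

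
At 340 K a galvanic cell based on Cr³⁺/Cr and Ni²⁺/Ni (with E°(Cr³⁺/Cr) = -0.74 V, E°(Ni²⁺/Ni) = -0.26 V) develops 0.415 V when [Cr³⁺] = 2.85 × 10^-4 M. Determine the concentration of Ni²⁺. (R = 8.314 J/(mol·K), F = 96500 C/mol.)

From the Nernst equation, ln Q = nF(E° − E)/RT = 6×96500×(0.48 − 0.415)/(8.314×340) = 13.314, so Q = 6.06 × 10^5.
With Q = [Cr³⁺]^2/[Ni²⁺]^3 and the known concentrations, [Ni²⁺]^3 in the denominator gives [Ni²⁺] = 5.1 × 10^-5 M.

5.1 × 10^-5 M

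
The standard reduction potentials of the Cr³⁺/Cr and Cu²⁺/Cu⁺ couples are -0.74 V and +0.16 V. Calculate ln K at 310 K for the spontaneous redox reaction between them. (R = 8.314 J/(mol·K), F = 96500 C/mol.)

ln K = 101.1

E°_cell = +0.16 − (-0.74) = 0.90 V, with n = 3 electrons transferred.
At equilibrium E = 0, so the Nernst equation gives ln K = nFE°/RT = (3)(96500)(0.90)/((8.314)(310)) = 101.09.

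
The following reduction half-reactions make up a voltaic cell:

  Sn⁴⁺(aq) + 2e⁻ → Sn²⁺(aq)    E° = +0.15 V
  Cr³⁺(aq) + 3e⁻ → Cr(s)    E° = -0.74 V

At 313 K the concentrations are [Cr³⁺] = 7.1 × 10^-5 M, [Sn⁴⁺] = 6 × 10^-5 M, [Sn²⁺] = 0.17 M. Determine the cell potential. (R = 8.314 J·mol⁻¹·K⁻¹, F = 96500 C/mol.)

The Sn⁴⁺/Sn²⁺ couple has the higher reduction potential and acts as the cathode, so E°_cell = +0.15 − (-0.74) = 0.89 V.
Balancing electrons gives n = 6; the reaction quotient is Q = [Cr³⁺]^2·[Sn²⁺]^3/[Sn⁴⁺]^3 = 115.
E = E° − (RT/nF) ln Q = 0.89 − (8.314×313)/(6×96500) × (4.742) = 0.890 − 0.021 = 0.869 V.

0.869 V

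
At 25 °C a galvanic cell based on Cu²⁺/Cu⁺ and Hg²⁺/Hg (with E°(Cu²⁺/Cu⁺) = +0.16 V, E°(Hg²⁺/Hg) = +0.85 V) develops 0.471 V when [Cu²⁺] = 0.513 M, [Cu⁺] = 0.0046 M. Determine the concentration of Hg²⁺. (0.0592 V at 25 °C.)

5 × 10^-4 M

From the Nernst equation, log Q = n(E° − E)/0.0592 = 2(0.69 − 0.471)/0.0592 = 7.399, so Q = 2.5 × 10^7.
With Q = [Cu²⁺]^2/([Cu⁺]^2·[Hg²⁺]) and the known concentrations, [Hg²⁺] in the denominator gives [Hg²⁺] = 5 × 10^-4 M.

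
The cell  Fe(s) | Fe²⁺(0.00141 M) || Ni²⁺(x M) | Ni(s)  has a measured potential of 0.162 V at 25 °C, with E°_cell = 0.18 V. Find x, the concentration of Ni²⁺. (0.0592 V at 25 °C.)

3.5 × 10^-4 M

From the Nernst equation, log Q = n(E° − E)/0.0592 = 2(0.18 − 0.162)/0.0592 = 0.608, so Q = 4.06.
With Q = [Fe²⁺]/[Ni²⁺] and the known concentrations, [Ni²⁺] in the denominator gives [Ni²⁺] = 3.5 × 10^-4 M.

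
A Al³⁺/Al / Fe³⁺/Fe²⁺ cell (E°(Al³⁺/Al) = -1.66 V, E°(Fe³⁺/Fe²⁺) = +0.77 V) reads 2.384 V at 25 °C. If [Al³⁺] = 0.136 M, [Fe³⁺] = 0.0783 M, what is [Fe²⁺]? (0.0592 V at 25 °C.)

From the Nernst equation, log Q = n(E° − E)/0.0592 = 3(2.43 − 2.384)/0.0592 = 2.331, so Q = 214.
With Q = [Al³⁺]·[Fe²⁺]^3/[Fe³⁺]^3 and the known concentrations, [Fe²⁺]^3 in the numerator gives [Fe²⁺] = 0.91 M.

0.91 M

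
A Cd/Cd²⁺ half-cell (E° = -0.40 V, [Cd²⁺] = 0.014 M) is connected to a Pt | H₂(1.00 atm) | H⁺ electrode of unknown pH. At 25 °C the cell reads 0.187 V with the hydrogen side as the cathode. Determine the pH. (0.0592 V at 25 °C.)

pH = 4.52

E°_cell = 0.40 V and n = 2.
log Q = n(E° − E)/0.0592 = 2×(0.40 − 0.187)/0.0592 = 7.196.
With Q = [Cd²⁺]·P(H₂) / [H⁺]^2, solving for [H⁺] gives log[H⁺] = -4.525, so pH = 4.52.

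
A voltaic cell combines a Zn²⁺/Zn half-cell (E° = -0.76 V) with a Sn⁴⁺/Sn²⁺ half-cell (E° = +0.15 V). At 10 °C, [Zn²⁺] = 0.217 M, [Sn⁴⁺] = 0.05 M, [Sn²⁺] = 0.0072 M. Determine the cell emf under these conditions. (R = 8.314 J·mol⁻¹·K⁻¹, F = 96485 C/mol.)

0.952 V

The Sn⁴⁺/Sn²⁺ couple has the higher reduction potential and acts as the cathode, so E°_cell = +0.15 − (-0.76) = 0.91 V.
Balancing electrons gives n = 2; the reaction quotient is Q = [Zn²⁺]·[Sn²⁺]/[Sn⁴⁺] = 0.0312.
E = E° − (RT/nF) ln Q = 0.91 − (8.314×283)/(2×96485) × (-3.466) = 0.910 + 0.042 = 0.952 V.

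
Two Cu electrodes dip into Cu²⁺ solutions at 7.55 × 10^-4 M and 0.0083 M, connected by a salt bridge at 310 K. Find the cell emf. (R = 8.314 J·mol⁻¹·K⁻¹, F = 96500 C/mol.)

Both half-cells are Cu²⁺/Cu, so E°_cell = 0. The concentrated side is the cathode; the cell reaction moves Cu²⁺ from high to low concentration with n = 2.
Q = [Cu²⁺]_dilute/[Cu²⁺]_conc = 7.55 × 10^-4/0.0083 = 0.0910.
E = 0 − (RT/nF) ln Q = −((8.314×310)/(2×96500))(-2.397) = 0.0320 V.

0.032 V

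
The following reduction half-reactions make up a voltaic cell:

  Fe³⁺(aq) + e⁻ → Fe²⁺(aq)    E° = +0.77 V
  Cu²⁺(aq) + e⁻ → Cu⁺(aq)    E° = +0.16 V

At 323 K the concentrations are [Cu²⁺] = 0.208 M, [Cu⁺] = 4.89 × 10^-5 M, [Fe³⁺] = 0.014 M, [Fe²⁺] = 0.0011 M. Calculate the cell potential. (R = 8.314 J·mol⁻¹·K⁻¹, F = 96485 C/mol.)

The Fe³⁺/Fe²⁺ couple has the higher reduction potential and acts as the cathode, so E°_cell = +0.77 − (+0.16) = 0.61 V.
Balancing electrons gives n = 1; the reaction quotient is Q = [Cu²⁺]·[Fe²⁺]/([Cu⁺]·[Fe³⁺]) = 334.
E = E° − (RT/nF) ln Q = 0.61 − (8.314×323)/(1×96485) × (5.812) = 0.610 − 0.162 = 0.448 V.

0.448 V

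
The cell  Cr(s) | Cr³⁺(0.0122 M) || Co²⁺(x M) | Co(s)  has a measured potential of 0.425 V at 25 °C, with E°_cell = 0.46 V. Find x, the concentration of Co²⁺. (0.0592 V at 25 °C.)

From the Nernst equation, log Q = n(E° − E)/0.0592 = 6(0.46 − 0.425)/0.0592 = 3.547, so Q = 3530.
With Q = [Cr³⁺]^2/[Co²⁺]^3 and the known concentrations, [Co²⁺]^3 in the denominator gives [Co²⁺] = 0.0035 M.

0.0035 M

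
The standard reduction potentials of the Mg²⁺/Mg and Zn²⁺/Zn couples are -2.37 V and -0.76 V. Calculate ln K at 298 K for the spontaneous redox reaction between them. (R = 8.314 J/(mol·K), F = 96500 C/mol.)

E°_cell = -0.76 − (-2.37) = 1.61 V, with n = 2 electrons transferred.
At equilibrium E = 0, so the Nernst equation gives ln K = nFE°/RT = (2)(96500)(1.61)/((8.314)(298)) = 125.42.

ln K = 125.4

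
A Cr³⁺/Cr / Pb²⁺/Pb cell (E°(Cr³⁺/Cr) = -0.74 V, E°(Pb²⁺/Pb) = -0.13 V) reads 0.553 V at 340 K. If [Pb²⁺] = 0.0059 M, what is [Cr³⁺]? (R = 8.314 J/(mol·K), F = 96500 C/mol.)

From the Nernst equation, ln Q = nF(E° − E)/RT = 6×96500×(0.61 − 0.553)/(8.314×340) = 11.675, so Q = 1.18 × 10^5.
With Q = [Cr³⁺]^2/[Pb²⁺]^3 and the known concentrations, [Cr³⁺]^2 in the numerator gives [Cr³⁺] = 0.16 M.

0.16 M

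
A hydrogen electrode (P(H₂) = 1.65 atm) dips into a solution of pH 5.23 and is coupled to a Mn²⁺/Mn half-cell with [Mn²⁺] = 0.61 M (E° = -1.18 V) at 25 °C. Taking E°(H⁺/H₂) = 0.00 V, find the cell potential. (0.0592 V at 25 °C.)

0.87 V

The hydrogen couple is the cathode, so E°_cell = 1.18 V; n = 2.
[H⁺] = 10^(−5.23) = 5.9 × 10^-6 M, and Q = [Mn²⁺]·P(H₂) / [H⁺]^2 = 2.9 × 10^10.
E = E° − (0.0592/2) log Q = 1.18 − (0.0592/2)(10.463) = 0.870 V.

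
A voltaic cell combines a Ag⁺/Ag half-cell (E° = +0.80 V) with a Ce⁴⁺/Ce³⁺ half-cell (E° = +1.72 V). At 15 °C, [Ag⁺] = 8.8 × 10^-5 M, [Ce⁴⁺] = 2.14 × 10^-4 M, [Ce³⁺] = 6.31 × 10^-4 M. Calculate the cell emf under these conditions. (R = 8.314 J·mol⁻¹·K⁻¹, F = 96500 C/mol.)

1.12 V

The Ce⁴⁺/Ce³⁺ couple has the higher reduction potential and acts as the cathode, so E°_cell = +1.72 − (+0.80) = 0.92 V.
Balancing electrons gives n = 1; the reaction quotient is Q = [Ag⁺]·[Ce³⁺]/[Ce⁴⁺] = 2.59 × 10^-4.
E = E° − (RT/nF) ln Q = 0.92 − (8.314×288)/(1×96500) × (-8.257) = 0.920 + 0.205 = 1.125 V.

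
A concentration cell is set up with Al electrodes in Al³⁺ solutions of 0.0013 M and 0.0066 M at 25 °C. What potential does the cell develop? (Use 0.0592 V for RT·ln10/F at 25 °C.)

0.014 V

Both half-cells are Al³⁺/Al, so E°_cell = 0. The concentrated side is the cathode; the cell reaction moves Al³⁺ from high to low concentration with n = 3.
Q = [Al³⁺]_dilute/[Al³⁺]_conc = 0.0013/0.0066 = 0.197.
E = 0 − (0.0592/3) log Q = −(0.0592/3)(-0.706) = 0.0139 V.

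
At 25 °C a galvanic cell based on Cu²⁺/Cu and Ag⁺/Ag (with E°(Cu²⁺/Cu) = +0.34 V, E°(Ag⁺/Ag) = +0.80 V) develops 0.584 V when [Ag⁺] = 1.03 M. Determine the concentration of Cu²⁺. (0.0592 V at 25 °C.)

6.9 × 10^-5 M

From the Nernst equation, log Q = n(E° − E)/0.0592 = 2(0.46 − 0.584)/0.0592 = -4.189, so Q = 6.47 × 10^-5.
With Q = [Cu²⁺]/[Ag⁺]^2 and the known concentrations, [Cu²⁺] in the numerator gives [Cu²⁺] = 6.9 × 10^-5 M.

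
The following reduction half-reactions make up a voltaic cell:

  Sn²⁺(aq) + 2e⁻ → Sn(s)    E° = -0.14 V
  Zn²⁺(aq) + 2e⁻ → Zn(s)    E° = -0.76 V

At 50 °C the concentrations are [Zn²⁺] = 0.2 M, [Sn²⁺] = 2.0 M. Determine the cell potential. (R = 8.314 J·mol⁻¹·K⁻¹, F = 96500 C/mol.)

The Sn²⁺/Sn couple has the higher reduction potential and acts as the cathode, so E°_cell = -0.14 − (-0.76) = 0.62 V.
Balancing electrons gives n = 2; the reaction quotient is Q = [Zn²⁺]/[Sn²⁺] = 0.100.
E = E° − (RT/nF) ln Q = 0.62 − (8.314×323)/(2×96500) × (-2.303) = 0.620 + 0.032 = 0.652 V.

0.652 V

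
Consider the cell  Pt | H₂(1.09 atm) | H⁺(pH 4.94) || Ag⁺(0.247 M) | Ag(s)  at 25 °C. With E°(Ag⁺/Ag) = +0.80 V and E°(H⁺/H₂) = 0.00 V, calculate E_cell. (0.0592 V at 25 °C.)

1.06 V

The Ag⁺/Ag couple is the cathode, so E°_cell = 0.80 V; n = 2.
[H⁺] = 10^(−4.94) = 1.1 × 10^-5 M, and Q = [H⁺]^2 / ([Ag⁺]^2·P(H₂)) = 1.98 × 10^-9.
E = E° − (0.0592/2) log Q = 0.80 − (0.0592/2)(-8.703) = 1.058 V.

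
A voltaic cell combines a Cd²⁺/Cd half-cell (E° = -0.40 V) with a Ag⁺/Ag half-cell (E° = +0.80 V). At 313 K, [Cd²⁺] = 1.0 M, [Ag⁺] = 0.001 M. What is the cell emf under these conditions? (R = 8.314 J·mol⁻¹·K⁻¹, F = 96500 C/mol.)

The Ag⁺/Ag couple has the higher reduction potential and acts as the cathode, so E°_cell = +0.80 − (-0.40) = 1.20 V.
Balancing electrons gives n = 2; the reaction quotient is Q = [Cd²⁺]/[Ag⁺]^2 = 1 × 10^6.
E = E° − (RT/nF) ln Q = 1.20 − (8.314×313)/(2×96500) × (13.816) = 1.200 − 0.186 = 1.014 V.

1.01 V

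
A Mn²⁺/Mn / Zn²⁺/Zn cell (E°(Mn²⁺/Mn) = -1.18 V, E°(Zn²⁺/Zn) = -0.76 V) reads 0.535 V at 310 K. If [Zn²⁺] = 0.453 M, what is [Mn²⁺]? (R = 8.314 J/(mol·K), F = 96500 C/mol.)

8.2 × 10^-5 M

From the Nernst equation, ln Q = nF(E° − E)/RT = 2×96500×(0.42 − 0.535)/(8.314×310) = -8.612, so Q = 1.82 × 10^-4.
With Q = [Mn²⁺]/[Zn²⁺] and the known concentrations, [Mn²⁺] in the numerator gives [Mn²⁺] = 8.2 × 10^-5 M.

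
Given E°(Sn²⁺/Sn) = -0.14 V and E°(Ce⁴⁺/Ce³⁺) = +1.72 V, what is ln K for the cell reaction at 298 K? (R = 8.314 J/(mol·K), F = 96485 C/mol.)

E°_cell = +1.72 − (-0.14) = 1.86 V, with n = 2 electrons transferred.
At equilibrium E = 0, so the Nernst equation gives ln K = nFE°/RT = (2)(96485)(1.86)/((8.314)(298)) = 144.87.

ln K = 144.9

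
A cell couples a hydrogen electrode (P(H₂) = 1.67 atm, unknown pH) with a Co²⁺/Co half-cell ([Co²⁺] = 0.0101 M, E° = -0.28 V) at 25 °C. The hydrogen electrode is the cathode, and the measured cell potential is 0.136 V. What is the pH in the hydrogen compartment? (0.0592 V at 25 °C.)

E°_cell = 0.28 V and n = 2.
log Q = n(E° − E)/0.0592 = 2×(0.28 − 0.136)/0.0592 = 4.865.
With Q = [Co²⁺]·P(H₂) / [H⁺]^2, solving for [H⁺] gives log[H⁺] = -3.319, so pH = 3.32.

pH = 3.32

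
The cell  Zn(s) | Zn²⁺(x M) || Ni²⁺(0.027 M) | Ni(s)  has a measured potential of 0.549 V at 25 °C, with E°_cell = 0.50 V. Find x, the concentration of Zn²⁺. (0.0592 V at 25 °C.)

6 × 10^-4 M

From the Nernst equation, log Q = n(E° − E)/0.0592 = 2(0.50 − 0.549)/0.0592 = -1.655, so Q = 0.0221.
With Q = [Zn²⁺]/[Ni²⁺] and the known concentrations, [Zn²⁺] in the numerator gives [Zn²⁺] = 6 × 10^-4 M.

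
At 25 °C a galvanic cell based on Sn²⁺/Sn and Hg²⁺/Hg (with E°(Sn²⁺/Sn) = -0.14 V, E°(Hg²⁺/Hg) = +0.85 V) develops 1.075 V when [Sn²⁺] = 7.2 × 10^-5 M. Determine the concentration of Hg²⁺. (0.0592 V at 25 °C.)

0.054 M

From the Nernst equation, log Q = n(E° − E)/0.0592 = 2(0.99 − 1.075)/0.0592 = -2.872, so Q = 0.00134.
With Q = [Sn²⁺]/[Hg²⁺] and the known concentrations, [Hg²⁺] in the denominator gives [Hg²⁺] = 0.054 M.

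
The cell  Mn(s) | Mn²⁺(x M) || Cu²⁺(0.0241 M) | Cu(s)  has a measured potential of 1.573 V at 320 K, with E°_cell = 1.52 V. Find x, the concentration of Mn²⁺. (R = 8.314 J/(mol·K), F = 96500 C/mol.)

From the Nernst equation, ln Q = nF(E° − E)/RT = 2×96500×(1.52 − 1.573)/(8.314×320) = -3.845, so Q = 0.0214.
With Q = [Mn²⁺]/[Cu²⁺] and the known concentrations, [Mn²⁺] in the numerator gives [Mn²⁺] = 5.2 × 10^-4 M.

5.2 × 10^-4 M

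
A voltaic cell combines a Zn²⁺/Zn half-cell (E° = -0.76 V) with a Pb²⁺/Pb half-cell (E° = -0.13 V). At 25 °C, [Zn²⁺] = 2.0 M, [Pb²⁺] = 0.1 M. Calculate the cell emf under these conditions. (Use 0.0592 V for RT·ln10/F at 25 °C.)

0.591 V

The Pb²⁺/Pb couple has the higher reduction potential and acts as the cathode, so E°_cell = -0.13 − (-0.76) = 0.63 V.
Balancing electrons gives n = 2; the reaction quotient is Q = [Zn²⁺]/[Pb²⁺] = 20.0.
At 25 °C, E = E° − (0.0592/n) log Q = 0.63 − (0.0592/2)(1.301) = 0.630 − 0.039 = 0.591 V.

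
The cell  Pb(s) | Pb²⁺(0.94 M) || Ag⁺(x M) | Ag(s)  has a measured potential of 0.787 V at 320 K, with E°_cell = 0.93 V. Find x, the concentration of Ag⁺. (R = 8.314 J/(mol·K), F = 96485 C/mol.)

0.0054 M

From the Nernst equation, ln Q = nF(E° − E)/RT = 2×96485×(0.93 − 0.787)/(8.314×320) = 10.372, so Q = 3.2 × 10^4.
With Q = [Pb²⁺]/[Ag⁺]^2 and the known concentrations, [Ag⁺]^2 in the denominator gives [Ag⁺] = 0.0054 M.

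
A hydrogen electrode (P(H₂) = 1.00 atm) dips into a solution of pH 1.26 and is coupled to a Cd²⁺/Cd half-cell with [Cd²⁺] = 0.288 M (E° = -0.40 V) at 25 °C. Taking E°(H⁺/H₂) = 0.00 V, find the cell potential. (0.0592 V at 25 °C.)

0.34 V

The hydrogen couple is the cathode, so E°_cell = 0.40 V; n = 2.
[H⁺] = 10^(−1.26) = 0.055 M, and Q = [Cd²⁺]·P(H₂) / [H⁺]^2 = 95.4.
E = E° − (0.0592/2) log Q = 0.40 − (0.0592/2)(1.979) = 0.341 V.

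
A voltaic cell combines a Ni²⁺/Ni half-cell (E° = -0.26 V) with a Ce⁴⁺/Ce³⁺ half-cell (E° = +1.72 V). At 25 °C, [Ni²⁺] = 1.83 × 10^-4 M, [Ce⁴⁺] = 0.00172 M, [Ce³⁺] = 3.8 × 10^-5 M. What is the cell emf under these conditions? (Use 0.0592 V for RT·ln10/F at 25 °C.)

2.19 V

The Ce⁴⁺/Ce³⁺ couple has the higher reduction potential and acts as the cathode, so E°_cell = +1.72 − (-0.26) = 1.98 V.
Balancing electrons gives n = 2; the reaction quotient is Q = [Ni²⁺]·[Ce³⁺]^2/[Ce⁴⁺]^2 = 8.93 × 10^-8.
At 25 °C, E = E° − (0.0592/n) log Q = 1.98 − (0.0592/2)(-7.049) = 1.980 + 0.209 = 2.189 V.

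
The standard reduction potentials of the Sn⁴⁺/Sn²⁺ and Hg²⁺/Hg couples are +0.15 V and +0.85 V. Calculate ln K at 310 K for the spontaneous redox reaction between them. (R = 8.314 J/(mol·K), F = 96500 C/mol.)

ln K = 52.4

E°_cell = +0.85 − (+0.15) = 0.70 V, with n = 2 electrons transferred.
At equilibrium E = 0, so the Nernst equation gives ln K = nFE°/RT = (2)(96500)(0.70)/((8.314)(310)) = 52.42.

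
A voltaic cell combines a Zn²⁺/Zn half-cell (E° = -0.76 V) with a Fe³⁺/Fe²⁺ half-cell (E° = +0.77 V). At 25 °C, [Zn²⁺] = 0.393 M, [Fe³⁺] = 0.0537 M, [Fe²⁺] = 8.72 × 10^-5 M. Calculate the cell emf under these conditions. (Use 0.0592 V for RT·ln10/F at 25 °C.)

The Fe³⁺/Fe²⁺ couple has the higher reduction potential and acts as the cathode, so E°_cell = +0.77 − (-0.76) = 1.53 V.
Balancing electrons gives n = 2; the reaction quotient is Q = [Zn²⁺]·[Fe²⁺]^2/[Fe³⁺]^2 = 1.04 × 10^-6.
At 25 °C, E = E° − (0.0592/n) log Q = 1.53 − (0.0592/2)(-5.985) = 1.530 + 0.177 = 1.707 V.

1.71 V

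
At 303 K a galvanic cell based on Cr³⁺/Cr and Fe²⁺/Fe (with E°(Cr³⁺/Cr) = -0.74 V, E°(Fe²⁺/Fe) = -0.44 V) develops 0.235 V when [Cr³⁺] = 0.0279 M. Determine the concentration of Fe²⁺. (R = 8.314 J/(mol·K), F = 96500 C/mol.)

From the Nernst equation, ln Q = nF(E° − E)/RT = 6×96500×(0.30 − 0.235)/(8.314×303) = 14.940, so Q = 3.08 × 10^6.
With Q = [Cr³⁺]^2/[Fe²⁺]^3 and the known concentrations, [Fe²⁺]^3 in the denominator gives [Fe²⁺] = 6.3 × 10^-4 M.

6.3 × 10^-4 M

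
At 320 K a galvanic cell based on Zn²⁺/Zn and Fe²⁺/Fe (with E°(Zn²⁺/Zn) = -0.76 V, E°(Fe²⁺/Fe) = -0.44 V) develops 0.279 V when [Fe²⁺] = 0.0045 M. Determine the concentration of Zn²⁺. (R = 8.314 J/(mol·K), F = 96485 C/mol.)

0.088 M

From the Nernst equation, ln Q = nF(E° − E)/RT = 2×96485×(0.32 − 0.279)/(8.314×320) = 2.974, so Q = 19.6.
With Q = [Zn²⁺]/[Fe²⁺] and the known concentrations, [Zn²⁺] in the numerator gives [Zn²⁺] = 0.088 M.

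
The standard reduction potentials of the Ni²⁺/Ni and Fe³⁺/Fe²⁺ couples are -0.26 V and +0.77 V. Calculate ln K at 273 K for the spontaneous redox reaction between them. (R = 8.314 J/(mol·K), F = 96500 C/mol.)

E°_cell = +0.77 − (-0.26) = 1.03 V, with n = 2 electrons transferred.
At equilibrium E = 0, so the Nernst equation gives ln K = nFE°/RT = (2)(96500)(1.03)/((8.314)(273)) = 87.58.

ln K = 87.6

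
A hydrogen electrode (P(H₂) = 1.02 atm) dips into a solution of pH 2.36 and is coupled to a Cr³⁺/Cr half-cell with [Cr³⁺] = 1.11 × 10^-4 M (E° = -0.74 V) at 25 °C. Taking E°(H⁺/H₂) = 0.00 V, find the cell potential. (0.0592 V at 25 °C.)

The hydrogen couple is the cathode, so E°_cell = 0.74 V; n = 6.
[H⁺] = 10^(−2.36) = 0.0044 M, and Q = [Cr³⁺]^2·P(H₂)^3 / [H⁺]^6 = 1.89 × 10^6.
E = E° − (0.0592/6) log Q = 0.74 − (0.0592/6)(6.276) = 0.678 V.

0.68 V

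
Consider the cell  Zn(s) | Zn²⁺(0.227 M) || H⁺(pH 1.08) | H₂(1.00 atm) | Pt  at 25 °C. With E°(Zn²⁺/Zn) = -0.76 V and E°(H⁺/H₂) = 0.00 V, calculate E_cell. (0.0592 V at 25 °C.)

0.72 V

The hydrogen couple is the cathode, so E°_cell = 0.76 V; n = 2.
[H⁺] = 10^(−1.08) = 0.083 M, and Q = [Zn²⁺]·P(H₂) / [H⁺]^2 = 32.8.
E = E° − (0.0592/2) log Q = 0.76 − (0.0592/2)(1.516) = 0.715 V.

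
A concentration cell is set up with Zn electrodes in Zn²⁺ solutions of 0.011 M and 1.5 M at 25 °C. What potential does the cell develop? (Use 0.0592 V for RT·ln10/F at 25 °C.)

Both half-cells are Zn²⁺/Zn, so E°_cell = 0. The concentrated side is the cathode; the cell reaction moves Zn²⁺ from high to low concentration with n = 2.
Q = [Zn²⁺]_dilute/[Zn²⁺]_conc = 0.011/1.5 = 0.00733.
E = 0 − (0.0592/2) log Q = −(0.0592/2)(-2.135) = 0.0632 V.

0.063 V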